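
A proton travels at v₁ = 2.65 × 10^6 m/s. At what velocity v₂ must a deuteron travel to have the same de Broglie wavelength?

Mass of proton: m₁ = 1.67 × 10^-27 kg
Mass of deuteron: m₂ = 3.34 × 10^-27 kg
v₂ = 1.32 × 10^6 m/s

For equal de Broglie wavelengths: λ₁ = λ₂

h/(m₁v₁) = h/(m₂v₂)
m₁v₁ = m₂v₂
v₂ = v₁ · (m₁/m₂)

v₂ = 2.65 × 10^6 m/s × (1.67 × 10^-27 kg / 3.34 × 10^-27 kg)
v₂ = 1.32 × 10^6 m/s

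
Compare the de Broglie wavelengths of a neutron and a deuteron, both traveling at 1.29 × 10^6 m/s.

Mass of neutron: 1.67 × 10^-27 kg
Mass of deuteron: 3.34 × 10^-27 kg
The neutron has the longer wavelength.

Using λ = h/(mv), since both particles have the same velocity, the wavelength depends only on mass.

For neutron: λ₁ = h/(m₁v) = 3.08 × 10^-13 m
For deuteron: λ₂ = h/(m₂v) = 1.54 × 10^-13 m

Since λ ∝ 1/m at constant velocity, the lighter particle has the longer wavelength.

The neutron has the longer de Broglie wavelength.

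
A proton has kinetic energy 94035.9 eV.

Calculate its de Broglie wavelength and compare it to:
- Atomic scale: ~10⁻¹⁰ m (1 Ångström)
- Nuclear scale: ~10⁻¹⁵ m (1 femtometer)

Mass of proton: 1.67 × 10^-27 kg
λ = 9.34 × 10^-14 m, which is between nuclear and atomic scales.

Using λ = h/√(2mKE):

KE = 94035.9 eV = 1.507 × 10^-14 J

λ = h/√(2mKE)
λ = (6.626 × 10^-34 J·s) / √(2 × 1.67 × 10^-27 kg × 1.507 × 10^-14 J)
λ = 9.34 × 10^-14 m

Comparison:
- Atomic scale (10⁻¹⁰ m): λ is 0.00093× this size
- Nuclear scale (10⁻¹⁵ m): λ is 93× this size

The wavelength is between nuclear and atomic scales.

This wavelength is appropriate for probing atomic structure but too large for nuclear physics experiments.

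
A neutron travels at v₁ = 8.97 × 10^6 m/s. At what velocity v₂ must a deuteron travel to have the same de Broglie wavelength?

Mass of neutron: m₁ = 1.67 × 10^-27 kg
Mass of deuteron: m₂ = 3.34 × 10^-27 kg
v₂ = 4.48 × 10^6 m/s

For equal de Broglie wavelengths: λ₁ = λ₂

h/(m₁v₁) = h/(m₂v₂)
m₁v₁ = m₂v₂
v₂ = v₁ · (m₁/m₂)

v₂ = 8.97 × 10^6 m/s × (1.67 × 10^-27 kg / 3.34 × 10^-27 kg)
v₂ = 4.48 × 10^6 m/s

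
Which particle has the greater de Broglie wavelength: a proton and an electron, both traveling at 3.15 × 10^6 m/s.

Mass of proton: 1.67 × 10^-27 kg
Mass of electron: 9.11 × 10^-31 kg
The electron has the longer wavelength.

Using λ = h/(mv), since both particles have the same velocity, the wavelength depends only on mass.

For proton: λ₁ = h/(m₁v) = 1.26 × 10^-13 m
For electron: λ₂ = h/(m₂v) = 2.31 × 10^-10 m

Since λ ∝ 1/m at constant velocity, the lighter particle has the longer wavelength.

The electron has the longer de Broglie wavelength.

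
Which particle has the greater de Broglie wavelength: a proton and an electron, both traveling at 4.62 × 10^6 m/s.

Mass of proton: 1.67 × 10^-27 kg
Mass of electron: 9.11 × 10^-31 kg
The electron has the longer wavelength.

Using λ = h/(mv), since both particles have the same velocity, the wavelength depends only on mass.

For proton: λ₁ = h/(m₁v) = 8.59 × 10^-14 m
For electron: λ₂ = h/(m₂v) = 1.57 × 10^-10 m

Since λ ∝ 1/m at constant velocity, the lighter particle has the longer wavelength.

The electron has the longer de Broglie wavelength.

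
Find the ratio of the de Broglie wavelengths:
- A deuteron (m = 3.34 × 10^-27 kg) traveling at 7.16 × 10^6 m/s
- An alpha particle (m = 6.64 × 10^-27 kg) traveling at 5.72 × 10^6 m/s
λ₁/λ₂ = 1.59

Using λ = h/(mv):

λ₁ = h/(m₁v₁) = 2.77 × 10^-14 m
λ₂ = h/(m₂v₂) = 1.74 × 10^-14 m

Ratio λ₁/λ₂ = (m₂v₂)/(m₁v₁)
         = (6.64 × 10^-27 kg × 5.72 × 10^6 m/s) / (3.34 × 10^-27 kg × 7.16 × 10^6 m/s)
         = 1.59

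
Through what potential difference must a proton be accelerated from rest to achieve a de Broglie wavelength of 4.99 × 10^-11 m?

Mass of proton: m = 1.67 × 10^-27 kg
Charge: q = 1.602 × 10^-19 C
3.30 × 10^-1 V

From λ = h/√(2mqV), we solve for V:

λ² = h²/(2mqV)
V = h²/(2mqλ²)
V = (6.626 × 10^-34 J·s)² / (2 × 1.67 × 10^-27 kg × 1.602 × 10^-19 C × (4.99 × 10^-11 m)²)
V = 3.30 × 10^-1 V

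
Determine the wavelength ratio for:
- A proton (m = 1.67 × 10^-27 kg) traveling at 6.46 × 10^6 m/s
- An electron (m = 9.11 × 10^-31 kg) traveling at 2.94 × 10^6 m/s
λ₁/λ₂ = 2.48 × 10^-4

Using λ = h/(mv):

λ₁ = h/(m₁v₁) = 6.14 × 10^-14 m
λ₂ = h/(m₂v₂) = 2.47 × 10^-10 m

Ratio λ₁/λ₂ = (m₂v₂)/(m₁v₁)
         = (9.11 × 10^-31 kg × 2.94 × 10^6 m/s) / (1.67 × 10^-27 kg × 6.46 × 10^6 m/s)
         = 2.48 × 10^-4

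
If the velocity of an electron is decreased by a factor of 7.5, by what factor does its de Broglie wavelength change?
The wavelength increases by a factor of 7.5.

From λ = h/(mv), the wavelength is inversely proportional to velocity:

λ ∝ 1/v

If v → v/7.5, then λ → 7.5λ

When velocity is decreased by a factor of 7.5, the wavelength increases by a factor of 7.5.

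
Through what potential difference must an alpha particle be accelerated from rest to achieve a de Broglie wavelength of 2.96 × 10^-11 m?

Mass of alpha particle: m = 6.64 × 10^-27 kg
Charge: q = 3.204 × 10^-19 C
1.18 × 10^-1 V

From λ = h/√(2mqV), we solve for V:

λ² = h²/(2mqV)
V = h²/(2mqλ²)
V = (6.626 × 10^-34 J·s)² / (2 × 6.64 × 10^-27 kg × 3.204 × 10^-19 C × (2.96 × 10^-11 m)²)
V = 1.18 × 10^-1 V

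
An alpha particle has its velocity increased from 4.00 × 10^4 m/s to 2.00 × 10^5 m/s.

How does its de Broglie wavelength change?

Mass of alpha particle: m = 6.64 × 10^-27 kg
The wavelength decreases by a factor of 5.

Using λ = h/(mv):

Initial wavelength: λ₁ = h/(mv₁) = 2.49 × 10^-12 m
Final wavelength: λ₂ = h/(mv₂) = 4.99 × 10^-13 m

Since λ ∝ 1/v, when velocity increases by a factor of 5, the wavelength decreases by a factor of 5.

λ₂/λ₁ = v₁/v₂ = 1/5

The wavelength decreases by a factor of 5.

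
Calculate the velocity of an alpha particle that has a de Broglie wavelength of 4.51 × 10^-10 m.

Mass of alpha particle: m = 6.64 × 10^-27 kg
2.21 × 10^2 m/s

From the de Broglie relation λ = h/(mv), we solve for v:

v = h/(mλ)
v = (6.626 × 10^-34 J·s) / (6.64 × 10^-27 kg × 4.51 × 10^-10 m)
v = 2.21 × 10^2 m/s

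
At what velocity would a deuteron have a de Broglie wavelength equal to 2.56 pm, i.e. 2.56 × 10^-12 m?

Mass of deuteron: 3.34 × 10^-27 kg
7.75 × 10^4 m/s

From λ = h/(mv), solve for v:

v = h/(mλ)
v = (6.626 × 10^-34 J·s) / (3.34 × 10^-27 kg × 2.56 × 10^-12 m)
v = 7.75 × 10^4 m/s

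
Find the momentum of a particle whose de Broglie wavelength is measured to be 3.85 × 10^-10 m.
1.72 × 10^-24 kg·m/s

From the de Broglie relation λ = h/p, we solve for p:

p = h/λ
p = (6.626 × 10^-34 J·s) / (3.85 × 10^-10 m)
p = 1.72 × 10^-24 kg·m/s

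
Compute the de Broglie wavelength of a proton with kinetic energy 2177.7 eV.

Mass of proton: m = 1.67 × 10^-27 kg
6.14 × 10^-13 m

Using λ = h/√(2mKE):

First convert KE to Joules: KE = 2177.7 eV = 3.489 × 10^-16 J

λ = h/√(2mKE)
λ = (6.626 × 10^-34 J·s) / √(2 × 1.67 × 10^-27 kg × 3.489 × 10^-16 J)
λ = 6.14 × 10^-13 m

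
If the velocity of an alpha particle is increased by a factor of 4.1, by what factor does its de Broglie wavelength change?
The wavelength decreases by a factor of 4.1.

From λ = h/(mv), the wavelength is inversely proportional to velocity:

λ ∝ 1/v

If v → 4.1v, then λ → λ/4.1

When velocity is increased by a factor of 4.1, the wavelength decreases by a factor of 4.1.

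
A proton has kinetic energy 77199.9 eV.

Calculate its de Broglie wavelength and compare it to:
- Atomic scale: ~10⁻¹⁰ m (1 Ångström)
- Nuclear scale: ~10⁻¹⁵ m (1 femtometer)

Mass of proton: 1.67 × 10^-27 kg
λ = 1.03 × 10^-13 m, which is between nuclear and atomic scales.

Using λ = h/√(2mKE):

KE = 77199.9 eV = 1.237 × 10^-14 J

λ = h/√(2mKE)
λ = (6.626 × 10^-34 J·s) / √(2 × 1.67 × 10^-27 kg × 1.237 × 10^-14 J)
λ = 1.03 × 10^-13 m

Comparison:
- Atomic scale (10⁻¹⁰ m): λ is 0.001× this size
- Nuclear scale (10⁻¹⁵ m): λ is 1e+02× this size

The wavelength is between nuclear and atomic scales.

This wavelength is appropriate for probing atomic structure but too large for nuclear physics experiments.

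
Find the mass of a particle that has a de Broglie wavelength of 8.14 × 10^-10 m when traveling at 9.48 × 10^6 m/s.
8.59 × 10^-32 kg

From the de Broglie relation λ = h/(mv), we solve for m:

m = h/(λv)
m = (6.626 × 10^-34 J·s) / (8.14 × 10^-10 m × 9.48 × 10^6 m/s)
m = 8.59 × 10^-32 kg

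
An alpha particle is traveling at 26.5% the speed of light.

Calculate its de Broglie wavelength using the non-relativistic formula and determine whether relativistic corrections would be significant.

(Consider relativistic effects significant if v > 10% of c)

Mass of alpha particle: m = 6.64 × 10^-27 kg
Yes, relativistic corrections are needed.

Using the non-relativistic de Broglie formula λ = h/(mv):

v = 26.5% × c = 7.945 × 10^7 m/s

λ = h/(mv)
λ = (6.626 × 10^-34 J·s) / (6.64 × 10^-27 kg × 7.945 × 10^7 m/s)
λ = 1.26 × 10^-15 m

Since v = 26.5% of c > 10% of c, relativistic corrections ARE significant and the actual wavelength would differ from this non-relativistic estimate.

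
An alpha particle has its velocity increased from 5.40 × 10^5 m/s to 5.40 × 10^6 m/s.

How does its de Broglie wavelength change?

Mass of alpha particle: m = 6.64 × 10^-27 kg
The wavelength decreases by a factor of 10.

Using λ = h/(mv):

Initial wavelength: λ₁ = h/(mv₁) = 1.85 × 10^-13 m
Final wavelength: λ₂ = h/(mv₂) = 1.85 × 10^-14 m

Since λ ∝ 1/v, when velocity increases by a factor of 10, the wavelength decreases by a factor of 10.

λ₂/λ₁ = v₁/v₂ = 1/10

The wavelength decreases by a factor of 10.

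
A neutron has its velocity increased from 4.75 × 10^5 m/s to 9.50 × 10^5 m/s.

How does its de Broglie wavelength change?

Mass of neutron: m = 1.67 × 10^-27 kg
The wavelength decreases by a factor of 2.

Using λ = h/(mv):

Initial wavelength: λ₁ = h/(mv₁) = 8.35 × 10^-13 m
Final wavelength: λ₂ = h/(mv₂) = 4.18 × 10^-13 m

Since λ ∝ 1/v, when velocity increases by a factor of 2, the wavelength decreases by a factor of 2.

λ₂/λ₁ = v₁/v₂ = 1/2

The wavelength decreases by a factor of 2.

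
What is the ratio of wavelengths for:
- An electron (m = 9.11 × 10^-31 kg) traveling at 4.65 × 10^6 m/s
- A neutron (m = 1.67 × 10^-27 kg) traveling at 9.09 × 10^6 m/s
λ₁/λ₂ = 3.58 × 10^3

Using λ = h/(mv):

λ₁ = h/(m₁v₁) = 1.56 × 10^-10 m
λ₂ = h/(m₂v₂) = 4.36 × 10^-14 m

Ratio λ₁/λ₂ = (m₂v₂)/(m₁v₁)
         = (1.67 × 10^-27 kg × 9.09 × 10^6 m/s) / (9.11 × 10^-31 kg × 4.65 × 10^6 m/s)
         = 3.58 × 10^3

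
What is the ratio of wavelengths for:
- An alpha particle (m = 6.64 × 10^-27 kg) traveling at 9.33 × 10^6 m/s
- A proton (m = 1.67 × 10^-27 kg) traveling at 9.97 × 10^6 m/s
λ₁/λ₂ = 0.269

Using λ = h/(mv):

λ₁ = h/(m₁v₁) = 1.07 × 10^-14 m
λ₂ = h/(m₂v₂) = 3.98 × 10^-14 m

Ratio λ₁/λ₂ = (m₂v₂)/(m₁v₁)
         = (1.67 × 10^-27 kg × 9.97 × 10^6 m/s) / (6.64 × 10^-27 kg × 9.33 × 10^6 m/s)
         = 0.269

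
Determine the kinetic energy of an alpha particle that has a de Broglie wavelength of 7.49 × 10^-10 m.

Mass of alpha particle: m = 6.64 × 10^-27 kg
5.89 × 10^-23 J (or 3.68 × 10^-4 eV)

From λ = h/√(2mKE), we solve for KE:

λ² = h²/(2mKE)
KE = h²/(2mλ²)
KE = (6.626 × 10^-34 J·s)² / (2 × 6.64 × 10^-27 kg × (7.49 × 10^-10 m)²)
KE = 5.89 × 10^-23 J
KE = 3.68 × 10^-4 eV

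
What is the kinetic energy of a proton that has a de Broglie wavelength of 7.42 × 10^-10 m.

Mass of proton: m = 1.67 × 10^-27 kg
2.39 × 10^-22 J (or 1.49 × 10^-3 eV)

From λ = h/√(2mKE), we solve for KE:

λ² = h²/(2mKE)
KE = h²/(2mλ²)
KE = (6.626 × 10^-34 J·s)² / (2 × 1.67 × 10^-27 kg × (7.42 × 10^-10 m)²)
KE = 2.39 × 10^-22 J
KE = 1.49 × 10^-3 eV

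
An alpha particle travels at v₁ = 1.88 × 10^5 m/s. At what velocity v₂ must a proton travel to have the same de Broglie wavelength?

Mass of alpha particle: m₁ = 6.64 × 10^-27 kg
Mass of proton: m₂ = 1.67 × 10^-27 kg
v₂ = 7.47 × 10^5 m/s

For equal de Broglie wavelengths: λ₁ = λ₂

h/(m₁v₁) = h/(m₂v₂)
m₁v₁ = m₂v₂
v₂ = v₁ · (m₁/m₂)

v₂ = 1.88 × 10^5 m/s × (6.64 × 10^-27 kg / 1.67 × 10^-27 kg)
v₂ = 7.47 × 10^5 m/s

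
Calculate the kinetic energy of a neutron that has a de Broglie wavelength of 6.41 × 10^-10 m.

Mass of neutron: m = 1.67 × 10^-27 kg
3.20 × 10^-22 J (or 2.00 × 10^-3 eV)

From λ = h/√(2mKE), we solve for KE:

λ² = h²/(2mKE)
KE = h²/(2mλ²)
KE = (6.626 × 10^-34 J·s)² / (2 × 1.67 × 10^-27 kg × (6.41 × 10^-10 m)²)
KE = 3.20 × 10^-22 J
KE = 2.00 × 10^-3 eV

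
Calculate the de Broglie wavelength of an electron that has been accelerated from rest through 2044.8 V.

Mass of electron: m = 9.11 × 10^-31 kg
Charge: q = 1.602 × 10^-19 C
2.71 × 10^-11 m

When a particle is accelerated through voltage V, it gains kinetic energy KE = qV.

The de Broglie wavelength is then λ = h/√(2mqV):

λ = h/√(2mqV)
λ = (6.626 × 10^-34 J·s) / √(2 × 9.11 × 10^-31 kg × 1.602 × 10^-19 C × 2044.8 V)
λ = 2.71 × 10^-11 m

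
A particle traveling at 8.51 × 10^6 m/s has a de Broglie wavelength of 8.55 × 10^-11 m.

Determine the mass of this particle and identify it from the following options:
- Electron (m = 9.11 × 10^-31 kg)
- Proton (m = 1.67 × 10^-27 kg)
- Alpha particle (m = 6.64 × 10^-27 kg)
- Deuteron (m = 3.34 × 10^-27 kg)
The particle is an electron.

From λ = h/(mv), solve for mass:

m = h/(λv)
m = (6.626 × 10^-34 J·s) / (8.55 × 10^-11 m × 8.51 × 10^6 m/s)
m = 9.11 × 10^-31 kg

Comparing with the listed masses, this is closest to an electron.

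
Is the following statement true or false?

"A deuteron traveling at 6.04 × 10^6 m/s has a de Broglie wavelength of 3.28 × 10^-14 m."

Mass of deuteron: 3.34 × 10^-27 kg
True

The claim is correct.

Using λ = h/(mv):
λ = (6.626 × 10^-34 J·s) / (3.34 × 10^-27 kg × 6.04 × 10^6 m/s)
λ = 3.28 × 10^-14 m

This matches the claimed value.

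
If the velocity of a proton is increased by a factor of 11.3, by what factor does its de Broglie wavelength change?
The wavelength decreases by a factor of 11.3.

From λ = h/(mv), the wavelength is inversely proportional to velocity:

λ ∝ 1/v

If v → 11.3v, then λ → λ/11.3

When velocity is increased by a factor of 11.3, the wavelength decreases by a factor of 11.3.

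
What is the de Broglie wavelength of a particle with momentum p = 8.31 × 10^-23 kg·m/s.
7.97 × 10^-12 m

Using the de Broglie relation λ = h/p:

λ = h/p
λ = (6.626 × 10^-34 J·s) / (8.31 × 10^-23 kg·m/s)
λ = 7.97 × 10^-12 m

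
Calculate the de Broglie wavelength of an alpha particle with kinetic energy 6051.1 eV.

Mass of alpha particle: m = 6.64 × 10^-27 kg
1.85 × 10^-13 m

Using λ = h/√(2mKE):

First convert KE to Joules: KE = 6051.1 eV = 9.695 × 10^-16 J

λ = h/√(2mKE)
λ = (6.626 × 10^-34 J·s) / √(2 × 6.64 × 10^-27 kg × 9.695 × 10^-16 J)
λ = 1.85 × 10^-13 m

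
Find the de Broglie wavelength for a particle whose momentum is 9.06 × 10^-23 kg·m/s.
7.31 × 10^-12 m

Using the de Broglie relation λ = h/p:

λ = h/p
λ = (6.626 × 10^-34 J·s) / (9.06 × 10^-23 kg·m/s)
λ = 7.31 × 10^-12 m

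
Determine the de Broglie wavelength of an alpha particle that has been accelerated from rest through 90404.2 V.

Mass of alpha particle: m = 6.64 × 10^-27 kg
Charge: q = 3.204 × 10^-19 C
3.38 × 10^-14 m

When a particle is accelerated through voltage V, it gains kinetic energy KE = qV.

The de Broglie wavelength is then λ = h/√(2mqV):

λ = h/√(2mqV)
λ = (6.626 × 10^-34 J·s) / √(2 × 6.64 × 10^-27 kg × 3.204 × 10^-19 C × 90404.2 V)
λ = 3.38 × 10^-14 m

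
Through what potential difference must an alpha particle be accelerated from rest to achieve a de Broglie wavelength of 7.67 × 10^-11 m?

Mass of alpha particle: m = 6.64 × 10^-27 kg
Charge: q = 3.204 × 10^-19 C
1.75 × 10^-2 V

From λ = h/√(2mqV), we solve for V:

λ² = h²/(2mqV)
V = h²/(2mqλ²)
V = (6.626 × 10^-34 J·s)² / (2 × 6.64 × 10^-27 kg × 3.204 × 10^-19 C × (7.67 × 10^-11 m)²)
V = 1.75 × 10^-2 V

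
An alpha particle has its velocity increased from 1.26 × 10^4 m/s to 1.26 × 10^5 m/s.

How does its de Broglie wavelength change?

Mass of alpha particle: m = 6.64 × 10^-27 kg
The wavelength decreases by a factor of 10.

Using λ = h/(mv):

Initial wavelength: λ₁ = h/(mv₁) = 7.92 × 10^-12 m
Final wavelength: λ₂ = h/(mv₂) = 7.92 × 10^-13 m

Since λ ∝ 1/v, when velocity increases by a factor of 10, the wavelength decreases by a factor of 10.

λ₂/λ₁ = v₁/v₂ = 1/10

The wavelength decreases by a factor of 10.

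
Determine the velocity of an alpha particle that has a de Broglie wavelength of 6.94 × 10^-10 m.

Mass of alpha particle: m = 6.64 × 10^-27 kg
1.44 × 10^2 m/s

From the de Broglie relation λ = h/(mv), we solve for v:

v = h/(mλ)
v = (6.626 × 10^-34 J·s) / (6.64 × 10^-27 kg × 6.94 × 10^-10 m)
v = 1.44 × 10^2 m/s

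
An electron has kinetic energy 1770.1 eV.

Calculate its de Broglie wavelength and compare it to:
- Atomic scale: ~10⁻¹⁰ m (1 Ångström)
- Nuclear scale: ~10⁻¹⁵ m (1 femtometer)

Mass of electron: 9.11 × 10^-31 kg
λ = 2.91 × 10^-11 m, which is between nuclear and atomic scales.

Using λ = h/√(2mKE):

KE = 1770.1 eV = 2.836 × 10^-16 J

λ = h/√(2mKE)
λ = (6.626 × 10^-34 J·s) / √(2 × 9.11 × 10^-31 kg × 2.836 × 10^-16 J)
λ = 2.91 × 10^-11 m

Comparison:
- Atomic scale (10⁻¹⁰ m): λ is 0.29× this size
- Nuclear scale (10⁻¹⁵ m): λ is 2.9e+04× this size

The wavelength is between nuclear and atomic scales.

This wavelength is appropriate for probing atomic structure but too large for nuclear physics experiments.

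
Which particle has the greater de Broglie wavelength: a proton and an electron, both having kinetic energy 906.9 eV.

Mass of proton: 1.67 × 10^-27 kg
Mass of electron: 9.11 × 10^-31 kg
The electron has the longer wavelength.

Using λ = h/√(2mKE):

For proton: λ₁ = h/√(2m₁KE) = 9.51 × 10^-13 m
For electron: λ₂ = h/√(2m₂KE) = 4.07 × 10^-11 m

Since λ ∝ 1/√m at constant kinetic energy, the lighter particle has the longer wavelength.

The electron has the longer de Broglie wavelength.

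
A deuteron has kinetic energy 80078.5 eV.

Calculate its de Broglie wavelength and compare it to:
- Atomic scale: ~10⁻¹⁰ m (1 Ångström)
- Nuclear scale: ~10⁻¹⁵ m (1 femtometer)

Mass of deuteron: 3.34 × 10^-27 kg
λ = 7.16 × 10^-14 m, which is between nuclear and atomic scales.

Using λ = h/√(2mKE):

KE = 80078.5 eV = 1.283 × 10^-14 J

λ = h/√(2mKE)
λ = (6.626 × 10^-34 J·s) / √(2 × 3.34 × 10^-27 kg × 1.283 × 10^-14 J)
λ = 7.16 × 10^-14 m

Comparison:
- Atomic scale (10⁻¹⁰ m): λ is 0.00072× this size
- Nuclear scale (10⁻¹⁵ m): λ is 72× this size

The wavelength is between nuclear and atomic scales.

This wavelength is appropriate for probing atomic structure but too large for nuclear physics experiments.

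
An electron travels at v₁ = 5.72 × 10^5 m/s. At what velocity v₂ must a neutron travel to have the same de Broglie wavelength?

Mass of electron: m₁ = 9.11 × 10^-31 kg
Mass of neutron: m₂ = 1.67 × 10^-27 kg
v₂ = 3.12 × 10^2 m/s

For equal de Broglie wavelengths: λ₁ = λ₂

h/(m₁v₁) = h/(m₂v₂)
m₁v₁ = m₂v₂
v₂ = v₁ · (m₁/m₂)

v₂ = 5.72 × 10^5 m/s × (9.11 × 10^-31 kg / 1.67 × 10^-27 kg)
v₂ = 3.12 × 10^2 m/s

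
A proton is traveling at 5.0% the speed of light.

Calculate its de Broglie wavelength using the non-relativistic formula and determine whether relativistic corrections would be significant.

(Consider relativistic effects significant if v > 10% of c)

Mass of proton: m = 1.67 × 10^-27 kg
No, relativistic corrections are not needed.

Using the non-relativistic de Broglie formula λ = h/(mv):

v = 5.0% × c = 1.499 × 10^7 m/s

λ = h/(mv)
λ = (6.626 × 10^-34 J·s) / (1.67 × 10^-27 kg × 1.499 × 10^7 m/s)
λ = 2.65 × 10^-14 m

Since v = 5.0% of c < 10% of c, relativistic corrections are NOT significant and this non-relativistic result is a good approximation.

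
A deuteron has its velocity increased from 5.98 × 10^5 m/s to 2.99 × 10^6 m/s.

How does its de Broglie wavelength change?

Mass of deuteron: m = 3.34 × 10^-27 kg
The wavelength decreases by a factor of 5.

Using λ = h/(mv):

Initial wavelength: λ₁ = h/(mv₁) = 3.32 × 10^-13 m
Final wavelength: λ₂ = h/(mv₂) = 6.63 × 10^-14 m

Since λ ∝ 1/v, when velocity increases by a factor of 5, the wavelength decreases by a factor of 5.

λ₂/λ₁ = v₁/v₂ = 1/5

The wavelength decreases by a factor of 5.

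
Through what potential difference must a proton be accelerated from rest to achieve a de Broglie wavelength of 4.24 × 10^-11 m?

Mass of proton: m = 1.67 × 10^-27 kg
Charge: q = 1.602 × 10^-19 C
4.56 × 10^-1 V

From λ = h/√(2mqV), we solve for V:

λ² = h²/(2mqV)
V = h²/(2mqλ²)
V = (6.626 × 10^-34 J·s)² / (2 × 1.67 × 10^-27 kg × 1.602 × 10^-19 C × (4.24 × 10^-11 m)²)
V = 4.56 × 10^-1 V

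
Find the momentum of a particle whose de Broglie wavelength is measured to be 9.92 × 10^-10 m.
6.68 × 10^-25 kg·m/s

From the de Broglie relation λ = h/p, we solve for p:

p = h/λ
p = (6.626 × 10^-34 J·s) / (9.92 × 10^-10 m)
p = 6.68 × 10^-25 kg·m/s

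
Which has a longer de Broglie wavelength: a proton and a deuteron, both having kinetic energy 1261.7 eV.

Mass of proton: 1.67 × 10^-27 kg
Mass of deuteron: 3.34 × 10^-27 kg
The proton has the longer wavelength.

Using λ = h/√(2mKE):

For proton: λ₁ = h/√(2m₁KE) = 8.06 × 10^-13 m
For deuteron: λ₂ = h/√(2m₂KE) = 5.70 × 10^-13 m

Since λ ∝ 1/√m at constant kinetic energy, the lighter particle has the longer wavelength.

The proton has the longer de Broglie wavelength.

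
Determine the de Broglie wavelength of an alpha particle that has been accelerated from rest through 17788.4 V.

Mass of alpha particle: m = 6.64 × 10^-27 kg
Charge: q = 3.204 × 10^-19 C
7.62 × 10^-14 m

When a particle is accelerated through voltage V, it gains kinetic energy KE = qV.

The de Broglie wavelength is then λ = h/√(2mqV):

λ = h/√(2mqV)
λ = (6.626 × 10^-34 J·s) / √(2 × 6.64 × 10^-27 kg × 3.204 × 10^-19 C × 17788.4 V)
λ = 7.62 × 10^-14 m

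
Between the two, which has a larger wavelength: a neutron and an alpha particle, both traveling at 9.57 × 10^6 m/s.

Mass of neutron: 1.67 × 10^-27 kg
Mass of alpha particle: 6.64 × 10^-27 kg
The neutron has the longer wavelength.

Using λ = h/(mv), since both particles have the same velocity, the wavelength depends only on mass.

For neutron: λ₁ = h/(m₁v) = 4.15 × 10^-14 m
For alpha particle: λ₂ = h/(m₂v) = 1.04 × 10^-14 m

Since λ ∝ 1/m at constant velocity, the lighter particle has the longer wavelength.

The neutron has the longer de Broglie wavelength.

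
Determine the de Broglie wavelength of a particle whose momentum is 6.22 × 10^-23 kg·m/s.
1.07 × 10^-11 m

Using the de Broglie relation λ = h/p:

λ = h/p
λ = (6.626 × 10^-34 J·s) / (6.22 × 10^-23 kg·m/s)
λ = 1.07 × 10^-11 m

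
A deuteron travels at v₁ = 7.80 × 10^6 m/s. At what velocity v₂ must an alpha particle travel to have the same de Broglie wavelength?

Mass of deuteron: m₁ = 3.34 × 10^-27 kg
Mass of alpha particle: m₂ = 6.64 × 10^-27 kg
v₂ = 3.92 × 10^6 m/s

For equal de Broglie wavelengths: λ₁ = λ₂

h/(m₁v₁) = h/(m₂v₂)
m₁v₁ = m₂v₂
v₂ = v₁ · (m₁/m₂)

v₂ = 7.80 × 10^6 m/s × (3.34 × 10^-27 kg / 6.64 × 10^-27 kg)
v₂ = 3.92 × 10^6 m/s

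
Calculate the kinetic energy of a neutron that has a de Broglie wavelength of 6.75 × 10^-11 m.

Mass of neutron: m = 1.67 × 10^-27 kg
2.89 × 10^-20 J (or 0.180 eV)

From λ = h/√(2mKE), we solve for KE:

λ² = h²/(2mKE)
KE = h²/(2mλ²)
KE = (6.626 × 10^-34 J·s)² / (2 × 1.67 × 10^-27 kg × (6.75 × 10^-11 m)²)
KE = 2.89 × 10^-20 J
KE = 0.180 eV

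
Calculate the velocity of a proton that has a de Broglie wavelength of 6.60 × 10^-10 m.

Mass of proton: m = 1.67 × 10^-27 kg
6.01 × 10^2 m/s

From the de Broglie relation λ = h/(mv), we solve for v:

v = h/(mλ)
v = (6.626 × 10^-34 J·s) / (1.67 × 10^-27 kg × 6.60 × 10^-10 m)
v = 6.01 × 10^2 m/s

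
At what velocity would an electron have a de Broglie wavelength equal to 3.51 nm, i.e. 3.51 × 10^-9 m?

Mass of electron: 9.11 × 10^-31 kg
2.07 × 10^5 m/s

From λ = h/(mv), solve for v:

v = h/(mλ)
v = (6.626 × 10^-34 J·s) / (9.11 × 10^-31 kg × 3.51 × 10^-9 m)
v = 2.07 × 10^5 m/s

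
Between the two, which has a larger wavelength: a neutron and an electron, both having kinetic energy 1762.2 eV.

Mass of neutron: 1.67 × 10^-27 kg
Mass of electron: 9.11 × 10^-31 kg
The electron has the longer wavelength.

Using λ = h/√(2mKE):

For neutron: λ₁ = h/√(2m₁KE) = 6.82 × 10^-13 m
For electron: λ₂ = h/√(2m₂KE) = 2.92 × 10^-11 m

Since λ ∝ 1/√m at constant kinetic energy, the lighter particle has the longer wavelength.

The electron has the longer de Broglie wavelength.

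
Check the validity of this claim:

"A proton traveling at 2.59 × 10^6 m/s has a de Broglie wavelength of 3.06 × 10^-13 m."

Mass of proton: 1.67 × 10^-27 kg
False

The claim is incorrect.

Using λ = h/(mv):
λ = (6.626 × 10^-34 J·s) / (1.67 × 10^-27 kg × 2.59 × 10^6 m/s)
λ = 1.53 × 10^-13 m

The actual wavelength differs from the claimed 3.06 × 10^-13 m.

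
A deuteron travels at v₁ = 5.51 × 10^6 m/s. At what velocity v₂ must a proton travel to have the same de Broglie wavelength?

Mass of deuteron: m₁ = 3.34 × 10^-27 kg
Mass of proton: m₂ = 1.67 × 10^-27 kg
v₂ = 1.10 × 10^7 m/s

For equal de Broglie wavelengths: λ₁ = λ₂

h/(m₁v₁) = h/(m₂v₂)
m₁v₁ = m₂v₂
v₂ = v₁ · (m₁/m₂)

v₂ = 5.51 × 10^6 m/s × (3.34 × 10^-27 kg / 1.67 × 10^-27 kg)
v₂ = 1.10 × 10^7 m/s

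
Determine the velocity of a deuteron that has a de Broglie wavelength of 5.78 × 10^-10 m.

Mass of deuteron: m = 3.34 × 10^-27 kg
3.43 × 10^2 m/s

From the de Broglie relation λ = h/(mv), we solve for v:

v = h/(mλ)
v = (6.626 × 10^-34 J·s) / (3.34 × 10^-27 kg × 5.78 × 10^-10 m)
v = 3.43 × 10^2 m/s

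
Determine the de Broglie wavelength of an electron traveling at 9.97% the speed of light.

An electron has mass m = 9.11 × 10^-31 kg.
2.43 × 10^-11 m

Using the de Broglie relation λ = h/(mv):

v = 9.97% × c = 2.989 × 10^7 m/s

λ = h/(mv)
λ = (6.626 × 10^-34 J·s) / (9.11 × 10^-31 kg × 2.989 × 10^7 m/s)
λ = 2.43 × 10^-11 m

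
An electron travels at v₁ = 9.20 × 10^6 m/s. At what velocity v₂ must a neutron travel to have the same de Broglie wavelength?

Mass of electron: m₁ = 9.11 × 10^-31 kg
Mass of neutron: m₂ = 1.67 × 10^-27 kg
v₂ = 5.02 × 10^3 m/s

For equal de Broglie wavelengths: λ₁ = λ₂

h/(m₁v₁) = h/(m₂v₂)
m₁v₁ = m₂v₂
v₂ = v₁ · (m₁/m₂)

v₂ = 9.20 × 10^6 m/s × (9.11 × 10^-31 kg / 1.67 × 10^-27 kg)
v₂ = 5.02 × 10^3 m/s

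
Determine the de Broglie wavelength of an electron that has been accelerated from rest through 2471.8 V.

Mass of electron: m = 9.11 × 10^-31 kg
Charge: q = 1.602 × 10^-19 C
2.47 × 10^-11 m

When a particle is accelerated through voltage V, it gains kinetic energy KE = qV.

The de Broglie wavelength is then λ = h/√(2mqV):

λ = h/√(2mqV)
λ = (6.626 × 10^-34 J·s) / √(2 × 9.11 × 10^-31 kg × 1.602 × 10^-19 C × 2471.8 V)
λ = 2.47 × 10^-11 m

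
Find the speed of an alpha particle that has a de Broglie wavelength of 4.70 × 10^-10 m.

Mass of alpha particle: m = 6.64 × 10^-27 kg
2.12 × 10^2 m/s

From the de Broglie relation λ = h/(mv), we solve for v:

v = h/(mλ)
v = (6.626 × 10^-34 J·s) / (6.64 × 10^-27 kg × 4.70 × 10^-10 m)
v = 2.12 × 10^2 m/s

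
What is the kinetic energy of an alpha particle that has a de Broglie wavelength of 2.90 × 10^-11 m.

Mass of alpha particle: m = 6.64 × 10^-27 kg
3.93 × 10^-20 J (or 0.245 eV)

From λ = h/√(2mKE), we solve for KE:

λ² = h²/(2mKE)
KE = h²/(2mλ²)
KE = (6.626 × 10^-34 J·s)² / (2 × 6.64 × 10^-27 kg × (2.90 × 10^-11 m)²)
KE = 3.93 × 10^-20 J
KE = 0.245 eV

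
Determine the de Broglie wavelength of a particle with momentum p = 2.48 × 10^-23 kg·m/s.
2.67 × 10^-11 m

Using the de Broglie relation λ = h/p:

λ = h/p
λ = (6.626 × 10^-34 J·s) / (2.48 × 10^-23 kg·m/s)
λ = 2.67 × 10^-11 m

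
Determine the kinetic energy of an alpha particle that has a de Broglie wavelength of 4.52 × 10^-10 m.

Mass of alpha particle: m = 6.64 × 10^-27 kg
1.62 × 10^-22 J (or 1.01 × 10^-3 eV)

From λ = h/√(2mKE), we solve for KE:

λ² = h²/(2mKE)
KE = h²/(2mλ²)
KE = (6.626 × 10^-34 J·s)² / (2 × 6.64 × 10^-27 kg × (4.52 × 10^-10 m)²)
KE = 1.62 × 10^-22 J
KE = 1.01 × 10^-3 eV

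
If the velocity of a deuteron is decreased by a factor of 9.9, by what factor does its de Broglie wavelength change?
The wavelength increases by a factor of 9.9.

From λ = h/(mv), the wavelength is inversely proportional to velocity:

λ ∝ 1/v

If v → v/9.9, then λ → 9.9λ

When velocity is decreased by a factor of 9.9, the wavelength increases by a factor of 9.9.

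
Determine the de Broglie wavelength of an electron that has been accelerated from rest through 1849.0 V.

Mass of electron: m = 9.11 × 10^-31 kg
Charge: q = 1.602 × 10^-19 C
2.85 × 10^-11 m

When a particle is accelerated through voltage V, it gains kinetic energy KE = qV.

The de Broglie wavelength is then λ = h/√(2mqV):

λ = h/√(2mqV)
λ = (6.626 × 10^-34 J·s) / √(2 × 9.11 × 10^-31 kg × 1.602 × 10^-19 C × 1849.0 V)
λ = 2.85 × 10^-11 m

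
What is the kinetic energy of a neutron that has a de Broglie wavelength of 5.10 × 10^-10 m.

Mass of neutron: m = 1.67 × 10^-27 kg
5.05 × 10^-22 J (or 3.15 × 10^-3 eV)

From λ = h/√(2mKE), we solve for KE:

λ² = h²/(2mKE)
KE = h²/(2mλ²)
KE = (6.626 × 10^-34 J·s)² / (2 × 1.67 × 10^-27 kg × (5.10 × 10^-10 m)²)
KE = 5.05 × 10^-22 J
KE = 3.15 × 10^-3 eV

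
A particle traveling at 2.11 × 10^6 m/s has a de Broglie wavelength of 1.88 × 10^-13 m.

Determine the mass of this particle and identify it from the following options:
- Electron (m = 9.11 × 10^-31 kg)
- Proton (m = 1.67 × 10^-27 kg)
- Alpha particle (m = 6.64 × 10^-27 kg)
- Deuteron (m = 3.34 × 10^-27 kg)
The particle is a proton.

From λ = h/(mv), solve for mass:

m = h/(λv)
m = (6.626 × 10^-34 J·s) / (1.88 × 10^-13 m × 2.11 × 10^6 m/s)
m = 1.67 × 10^-27 kg

Comparing with the listed masses, this is closest to a proton.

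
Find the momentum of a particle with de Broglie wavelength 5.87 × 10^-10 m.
1.13 × 10^-24 kg·m/s

From the de Broglie relation λ = h/p, we solve for p:

p = h/λ
p = (6.626 × 10^-34 J·s) / (5.87 × 10^-10 m)
p = 1.13 × 10^-24 kg·m/s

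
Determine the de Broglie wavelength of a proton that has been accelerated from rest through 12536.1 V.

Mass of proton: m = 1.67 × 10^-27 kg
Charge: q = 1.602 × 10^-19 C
2.56 × 10^-13 m

When a particle is accelerated through voltage V, it gains kinetic energy KE = qV.

The de Broglie wavelength is then λ = h/√(2mqV):

λ = h/√(2mqV)
λ = (6.626 × 10^-34 J·s) / √(2 × 1.67 × 10^-27 kg × 1.602 × 10^-19 C × 12536.1 V)
λ = 2.56 × 10^-13 m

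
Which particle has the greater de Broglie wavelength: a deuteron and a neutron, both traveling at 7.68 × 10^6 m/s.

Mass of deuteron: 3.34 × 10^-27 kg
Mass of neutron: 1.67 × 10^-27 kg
The neutron has the longer wavelength.

Using λ = h/(mv), since both particles have the same velocity, the wavelength depends only on mass.

For deuteron: λ₁ = h/(m₁v) = 2.58 × 10^-14 m
For neutron: λ₂ = h/(m₂v) = 5.17 × 10^-14 m

Since λ ∝ 1/m at constant velocity, the lighter particle has the longer wavelength.

The neutron has the longer de Broglie wavelength.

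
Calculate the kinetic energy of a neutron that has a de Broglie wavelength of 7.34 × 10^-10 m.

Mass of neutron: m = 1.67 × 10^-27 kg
2.44 × 10^-22 J (or 1.52 × 10^-3 eV)

From λ = h/√(2mKE), we solve for KE:

λ² = h²/(2mKE)
KE = h²/(2mλ²)
KE = (6.626 × 10^-34 J·s)² / (2 × 1.67 × 10^-27 kg × (7.34 × 10^-10 m)²)
KE = 2.44 × 10^-22 J
KE = 1.52 × 10^-3 eV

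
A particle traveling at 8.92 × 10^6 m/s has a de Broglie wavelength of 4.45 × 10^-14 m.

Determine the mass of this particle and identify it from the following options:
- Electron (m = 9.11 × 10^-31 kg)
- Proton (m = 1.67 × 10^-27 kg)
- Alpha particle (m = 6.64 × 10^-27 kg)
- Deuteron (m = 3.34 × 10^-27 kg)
The particle is a proton.

From λ = h/(mv), solve for mass:

m = h/(λv)
m = (6.626 × 10^-34 J·s) / (4.45 × 10^-14 m × 8.92 × 10^6 m/s)
m = 1.67 × 10^-27 kg

Comparing with the listed masses, this is closest to a proton.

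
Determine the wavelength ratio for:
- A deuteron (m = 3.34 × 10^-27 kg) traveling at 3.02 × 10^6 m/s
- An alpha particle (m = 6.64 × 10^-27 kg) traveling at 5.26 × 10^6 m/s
λ₁/λ₂ = 3.46

Using λ = h/(mv):

λ₁ = h/(m₁v₁) = 6.57 × 10^-14 m
λ₂ = h/(m₂v₂) = 1.90 × 10^-14 m

Ratio λ₁/λ₂ = (m₂v₂)/(m₁v₁)
         = (6.64 × 10^-27 kg × 5.26 × 10^6 m/s) / (3.34 × 10^-27 kg × 3.02 × 10^6 m/s)
         = 3.46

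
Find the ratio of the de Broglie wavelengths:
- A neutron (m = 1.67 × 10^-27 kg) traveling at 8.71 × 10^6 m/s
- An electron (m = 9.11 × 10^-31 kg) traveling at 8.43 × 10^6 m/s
λ₁/λ₂ = 5.28 × 10^-4

Using λ = h/(mv):

λ₁ = h/(m₁v₁) = 4.56 × 10^-14 m
λ₂ = h/(m₂v₂) = 8.63 × 10^-11 m

Ratio λ₁/λ₂ = (m₂v₂)/(m₁v₁)
         = (9.11 × 10^-31 kg × 8.43 × 10^6 m/s) / (1.67 × 10^-27 kg × 8.71 × 10^6 m/s)
         = 5.28 × 10^-4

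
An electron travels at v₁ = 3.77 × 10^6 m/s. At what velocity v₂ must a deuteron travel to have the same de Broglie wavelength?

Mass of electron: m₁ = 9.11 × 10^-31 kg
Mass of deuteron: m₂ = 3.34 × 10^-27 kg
v₂ = 1.03 × 10^3 m/s

For equal de Broglie wavelengths: λ₁ = λ₂

h/(m₁v₁) = h/(m₂v₂)
m₁v₁ = m₂v₂
v₂ = v₁ · (m₁/m₂)

v₂ = 3.77 × 10^6 m/s × (9.11 × 10^-31 kg / 3.34 × 10^-27 kg)
v₂ = 1.03 × 10^3 m/s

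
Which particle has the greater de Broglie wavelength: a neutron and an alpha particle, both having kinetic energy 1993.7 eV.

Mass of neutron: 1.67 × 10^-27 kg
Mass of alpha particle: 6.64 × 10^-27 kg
The neutron has the longer wavelength.

Using λ = h/√(2mKE):

For neutron: λ₁ = h/√(2m₁KE) = 6.41 × 10^-13 m
For alpha particle: λ₂ = h/√(2m₂KE) = 3.22 × 10^-13 m

Since λ ∝ 1/√m at constant kinetic energy, the lighter particle has the longer wavelength.

The neutron has the longer de Broglie wavelength.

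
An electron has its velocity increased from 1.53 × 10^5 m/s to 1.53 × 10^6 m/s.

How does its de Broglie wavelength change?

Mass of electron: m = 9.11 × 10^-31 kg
The wavelength decreases by a factor of 10.

Using λ = h/(mv):

Initial wavelength: λ₁ = h/(mv₁) = 4.75 × 10^-9 m
Final wavelength: λ₂ = h/(mv₂) = 4.75 × 10^-10 m

Since λ ∝ 1/v, when velocity increases by a factor of 10, the wavelength decreases by a factor of 10.

λ₂/λ₁ = v₁/v₂ = 1/10

The wavelength decreases by a factor of 10.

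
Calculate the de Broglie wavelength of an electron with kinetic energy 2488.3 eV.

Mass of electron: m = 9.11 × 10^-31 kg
2.46 × 10^-11 m

Using λ = h/√(2mKE):

First convert KE to Joules: KE = 2488.3 eV = 3.987 × 10^-16 J

λ = h/√(2mKE)
λ = (6.626 × 10^-34 J·s) / √(2 × 9.11 × 10^-31 kg × 3.987 × 10^-16 J)
λ = 2.46 × 10^-11 m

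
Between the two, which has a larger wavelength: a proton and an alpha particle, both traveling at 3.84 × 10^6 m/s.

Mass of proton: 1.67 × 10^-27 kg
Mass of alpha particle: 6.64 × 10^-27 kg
The proton has the longer wavelength.

Using λ = h/(mv), since both particles have the same velocity, the wavelength depends only on mass.

For proton: λ₁ = h/(m₁v) = 1.03 × 10^-13 m
For alpha particle: λ₂ = h/(m₂v) = 2.60 × 10^-14 m

Since λ ∝ 1/m at constant velocity, the lighter particle has the longer wavelength.

The proton has the longer de Broglie wavelength.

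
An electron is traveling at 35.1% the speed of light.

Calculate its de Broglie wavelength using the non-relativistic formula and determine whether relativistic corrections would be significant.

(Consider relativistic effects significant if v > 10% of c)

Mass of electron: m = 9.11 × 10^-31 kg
Yes, relativistic corrections are needed.

Using the non-relativistic de Broglie formula λ = h/(mv):

v = 35.1% × c = 1.052 × 10^8 m/s

λ = h/(mv)
λ = (6.626 × 10^-34 J·s) / (9.11 × 10^-31 kg × 1.052 × 10^8 m/s)
λ = 6.91 × 10^-12 m

Since v = 35.1% of c > 10% of c, relativistic corrections ARE significant and the actual wavelength would differ from this non-relativistic estimate.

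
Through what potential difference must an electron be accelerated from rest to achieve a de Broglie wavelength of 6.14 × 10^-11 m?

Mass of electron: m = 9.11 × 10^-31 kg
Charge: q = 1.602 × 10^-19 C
399 V

From λ = h/√(2mqV), we solve for V:

λ² = h²/(2mqV)
V = h²/(2mqλ²)
V = (6.626 × 10^-34 J·s)² / (2 × 9.11 × 10^-31 kg × 1.602 × 10^-19 C × (6.14 × 10^-11 m)²)
V = 399 V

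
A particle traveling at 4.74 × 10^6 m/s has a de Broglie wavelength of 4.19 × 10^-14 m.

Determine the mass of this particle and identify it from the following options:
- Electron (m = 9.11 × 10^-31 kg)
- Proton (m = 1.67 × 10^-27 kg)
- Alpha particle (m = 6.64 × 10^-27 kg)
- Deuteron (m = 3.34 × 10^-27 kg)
The particle is a deuteron.

From λ = h/(mv), solve for mass:

m = h/(λv)
m = (6.626 × 10^-34 J·s) / (4.19 × 10^-14 m × 4.74 × 10^6 m/s)
m = 3.34 × 10^-27 kg

Comparing with the listed masses, this is closest to a deuteron.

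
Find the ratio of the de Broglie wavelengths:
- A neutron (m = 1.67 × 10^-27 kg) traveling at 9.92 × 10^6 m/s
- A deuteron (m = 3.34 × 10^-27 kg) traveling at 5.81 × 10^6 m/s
λ₁/λ₂ = 1.17

Using λ = h/(mv):

λ₁ = h/(m₁v₁) = 4.00 × 10^-14 m
λ₂ = h/(m₂v₂) = 3.41 × 10^-14 m

Ratio λ₁/λ₂ = (m₂v₂)/(m₁v₁)
         = (3.34 × 10^-27 kg × 5.81 × 10^6 m/s) / (1.67 × 10^-27 kg × 9.92 × 10^6 m/s)
         = 1.17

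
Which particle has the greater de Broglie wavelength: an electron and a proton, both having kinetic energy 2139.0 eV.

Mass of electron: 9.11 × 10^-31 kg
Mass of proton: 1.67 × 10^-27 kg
The electron has the longer wavelength.

Using λ = h/√(2mKE):

For electron: λ₁ = h/√(2m₁KE) = 2.65 × 10^-11 m
For proton: λ₂ = h/√(2m₂KE) = 6.19 × 10^-13 m

Since λ ∝ 1/√m at constant kinetic energy, the lighter particle has the longer wavelength.

The electron has the longer de Broglie wavelength.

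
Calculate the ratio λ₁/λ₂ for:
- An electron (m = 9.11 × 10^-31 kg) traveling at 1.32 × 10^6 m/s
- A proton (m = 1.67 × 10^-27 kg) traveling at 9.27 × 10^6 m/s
λ₁/λ₂ = 1.29 × 10^4

Using λ = h/(mv):

λ₁ = h/(m₁v₁) = 5.51 × 10^-10 m
λ₂ = h/(m₂v₂) = 4.28 × 10^-14 m

Ratio λ₁/λ₂ = (m₂v₂)/(m₁v₁)
         = (1.67 × 10^-27 kg × 9.27 × 10^6 m/s) / (9.11 × 10^-31 kg × 1.32 × 10^6 m/s)
         = 1.29 × 10^4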